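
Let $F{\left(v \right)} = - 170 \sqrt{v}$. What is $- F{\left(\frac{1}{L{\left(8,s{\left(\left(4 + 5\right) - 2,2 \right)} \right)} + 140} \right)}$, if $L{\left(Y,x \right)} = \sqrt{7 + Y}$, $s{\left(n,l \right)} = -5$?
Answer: $\frac{170}{\sqrt{140 + \sqrt{15}}} \approx 14.173$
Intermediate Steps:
$- F{\left(\frac{1}{L{\left(8,s{\left(\left(4 + 5\right) - 2,2 \right)} \right)} + 140} \right)} = - \left(-170\right) \sqrt{\frac{1}{\sqrt{7 + 8} + 140}} = - \left(-170\right) \sqrt{\frac{1}{\sqrt{15} + 140}} = - \left(-170\right) \sqrt{\frac{1}{140 + \sqrt{15}}} = - \frac{-170}{\sqrt{140 + \sqrt{15}}} = \frac{170}{\sqrt{140 + \sqrt{15}}}$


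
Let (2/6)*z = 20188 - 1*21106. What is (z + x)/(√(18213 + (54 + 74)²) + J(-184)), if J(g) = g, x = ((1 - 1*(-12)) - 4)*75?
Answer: -127512/247 - 693*√34597/247 ≈ -1038.1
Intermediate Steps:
z = -2754 (z = 3*(20188 - 1*21106) = 3*(20188 - 21106) = 3*(-918) = -2754)
x = 675 (x = ((1 + 12) - 4)*75 = (13 - 4)*75 = 9*75 = 675)
(z + x)/(√(18213 + (54 + 74)²) + J(-184)) = (-2754 + 675)/(√(18213 + (54 + 74)²) - 184) = -2079/(√(18213 + 128²) - 184) = -2079/(√(18213 + 16384) - 184) = -2079/(√34597 - 184) = -2079/(-184 + √34597)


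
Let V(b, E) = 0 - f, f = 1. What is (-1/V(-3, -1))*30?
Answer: 30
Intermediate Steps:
V(b, E) = -1 (V(b, E) = 0 - 1*1 = 0 - 1 = -1)
(-1/V(-3, -1))*30 = (-1/(-1))*30 = -1*(-1)*30 = 1*30 = 30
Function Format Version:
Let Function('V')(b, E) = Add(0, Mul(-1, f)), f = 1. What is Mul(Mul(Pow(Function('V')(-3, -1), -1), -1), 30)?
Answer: 30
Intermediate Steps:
Function('V')(b, E) = -1 (Function('V')(b, E) = Add(0, Mul(-1, 1)) = Add(0, -1) = -1)
Mul(Mul(Pow(Function('V')(-3, -1), -1), -1), 30) = Mul(Mul(Pow(-1, -1), -1), 30) = Mul(Mul(-1, -1), 30) = Mul(1, 30) = 30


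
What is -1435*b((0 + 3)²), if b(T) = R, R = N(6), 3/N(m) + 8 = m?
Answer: 4305/2 ≈ 2152.5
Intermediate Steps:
N(m) = 3/(-8 + m)
R = -3/2 (R = 3/(-8 + 6) = 3/(-2) = 3*(-½) = -3/2 ≈ -1.5000)
b(T) = -3/2
-1435*b((0 + 3)²) = -1435*(-3/2) = 4305/2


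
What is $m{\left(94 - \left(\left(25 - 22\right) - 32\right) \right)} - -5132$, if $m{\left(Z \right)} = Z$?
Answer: $5255$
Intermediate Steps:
$m{\left(94 - \left(\left(25 - 22\right) - 32\right) \right)} - -5132 = \left(94 - \left(\left(25 - 22\right) - 32\right)\right) - -5132 = \left(94 - \left(3 - 32\right)\right) + 5132 = \left(94 - -29\right) + 5132 = \left(94 + 29\right) + 5132 = 123 + 5132 = 5255$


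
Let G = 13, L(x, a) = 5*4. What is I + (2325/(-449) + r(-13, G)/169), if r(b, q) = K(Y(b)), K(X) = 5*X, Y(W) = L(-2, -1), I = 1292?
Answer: 97690227/75881 ≈ 1287.4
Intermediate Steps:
L(x, a) = 20
Y(W) = 20
r(b, q) = 100 (r(b, q) = 5*20 = 100)
I + (2325/(-449) + r(-13, G)/169) = 1292 + (2325/(-449) + 100/169) = 1292 + (2325*(-1/449) + 100*(1/169)) = 1292 + (-2325/449 + 100/169) = 1292 - 348025/75881 = 97690227/75881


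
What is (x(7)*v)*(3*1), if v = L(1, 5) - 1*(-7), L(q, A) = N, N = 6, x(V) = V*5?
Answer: 1365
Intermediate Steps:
x(V) = 5*V
L(q, A) = 6
v = 13 (v = 6 - 1*(-7) = 6 + 7 = 13)
(x(7)*v)*(3*1) = ((5*7)*13)*(3*1) = (35*13)*3 = 455*3 = 1365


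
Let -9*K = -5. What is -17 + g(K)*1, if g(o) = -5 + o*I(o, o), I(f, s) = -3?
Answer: -71/3 ≈ -23.667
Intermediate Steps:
K = 5/9 (K = -1/9*(-5) = 5/9 ≈ 0.55556)
g(o) = -5 - 3*o (g(o) = -5 + o*(-3) = -5 - 3*o)
-17 + g(K)*1 = -17 + (-5 - 3*5/9)*1 = -17 + (-5 - 5/3)*1 = -17 - 20/3*1 = -17 - 20/3 = -71/3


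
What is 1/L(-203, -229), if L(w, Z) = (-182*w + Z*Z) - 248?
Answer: 1/89139 ≈ 1.1218e-5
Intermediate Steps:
L(w, Z) = -248 + Z**2 - 182*w (L(w, Z) = (-182*w + Z**2) - 248 = (Z**2 - 182*w) - 248 = -248 + Z**2 - 182*w)
1/L(-203, -229) = 1/(-248 + (-229)**2 - 182*(-203)) = 1/(-248 + 52441 + 36946) = 1/89139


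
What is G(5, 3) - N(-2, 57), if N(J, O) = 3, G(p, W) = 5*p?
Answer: 22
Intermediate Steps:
G(5, 3) - N(-2, 57) = 5*5 - 1*3 = 25 - 3 = 22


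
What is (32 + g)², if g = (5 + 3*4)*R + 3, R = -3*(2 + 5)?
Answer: 103684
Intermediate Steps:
R = -21 (R = -3*7 = -21)
g = -354 (g = (5 + 3*4)*(-21) + 3 = (5 + 12)*(-21) + 3 = 17*(-21) + 3 = -357 + 3 = -354)
(32 + g)² = (32 - 354)² = (-322)² = 103684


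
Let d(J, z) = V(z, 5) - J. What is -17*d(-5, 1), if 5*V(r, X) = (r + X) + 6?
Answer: -629/5 ≈ -125.80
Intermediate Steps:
V(r, X) = 6/5 + X/5 + r/5 (V(r, X) = ((r + X) + 6)/5 = ((X + r) + 6)/5 = (6 + X + r)/5 = 6/5 + X/5 + r/5)
d(J, z) = 11/5 - J + z/5 (d(J, z) = (6/5 + (⅕)*5 + z/5) - J = (6/5 + 1 + z/5) - J = (11/5 + z/5) - J = 11/5 - J + z/5)
-17*d(-5, 1) = -17*(11/5 - 1*(-5) + (⅕)*1) = -17*(11/5 + 5 + ⅕) = -17*37/5 = -629/5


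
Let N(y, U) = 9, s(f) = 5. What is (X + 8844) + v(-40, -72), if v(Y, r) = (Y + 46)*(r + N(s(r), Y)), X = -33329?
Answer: -24863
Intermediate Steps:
v(Y, r) = (9 + r)*(46 + Y) (v(Y, r) = (Y + 46)*(r + 9) = (46 + Y)*(9 + r) = (9 + r)*(46 + Y))
(X + 8844) + v(-40, -72) = (-33329 + 8844) + (414 + 9*(-40) + 46*(-72) - 40*(-72)) = -24485 + (414 - 360 - 3312 + 2880) = -24485 - 378 = -24863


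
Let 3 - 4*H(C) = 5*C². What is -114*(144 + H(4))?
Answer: -28443/2 ≈ -14222.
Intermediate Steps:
H(C) = ¾ - 5*C²/4
-114*(144 + H(4)) = -114*(144 + (¾ - 5/4*4²)) = -114*(144 + (¾ - 5/4*16)) = -114*(144 + (¾ - 20)) = -114*(144 - 77/4) = -114*499/4 = -28443/2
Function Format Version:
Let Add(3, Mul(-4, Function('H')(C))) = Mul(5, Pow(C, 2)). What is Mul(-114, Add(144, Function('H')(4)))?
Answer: Rational(-28443, 2) ≈ -14222.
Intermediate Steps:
Function('H')(C) = Add(Rational(3, 4), Mul(Rational(-5, 4), Pow(C, 2))) (Function('H')(C) = Add(Rational(3, 4), Mul(Rational(-1, 4), Mul(5, Pow(C, 2)))) = Add(Rational(3, 4), Mul(Rational(-5, 4), Pow(C, 2))))
Mul(-114, Add(144, Function('H')(4))) = Mul(-114, Add(144, Add(Rational(3, 4), Mul(Rational(-5, 4), Pow(4, 2))))) = Mul(-114, Add(144, Add(Rational(3, 4), Mul(Rational(-5, 4), 16)))) = Mul(-114, Add(144, Add(Rational(3, 4), -20))) = Mul(-114, Add(144, Rational(-77, 4))) = Mul(-114, Rational(499, 4)) = Rational(-28443, 2)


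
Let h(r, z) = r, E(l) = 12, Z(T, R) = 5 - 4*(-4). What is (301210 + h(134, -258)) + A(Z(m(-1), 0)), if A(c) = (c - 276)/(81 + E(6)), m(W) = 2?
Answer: 9341579/31 ≈ 3.0134e+5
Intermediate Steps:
Z(T, R) = 21 (Z(T, R) = 5 + 16 = 21)
A(c) = -92/31 + c/93 (A(c) = (c - 276)/(81 + 12) = (-276 + c)/93 = (-276 + c)*(1/93) = -92/31 + c/93)
(301210 + h(134, -258)) + A(Z(m(-1), 0)) = (301210 + 134) + (-92/31 + (1/93)*21) = 301344 + (-92/31 + 7/31) = 301344 - 85/31 = 9341579/31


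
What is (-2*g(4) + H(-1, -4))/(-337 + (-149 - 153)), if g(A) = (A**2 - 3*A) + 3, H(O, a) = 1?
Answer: 13/639 ≈ 0.020344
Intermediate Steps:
g(A) = 3 + A**2 - 3*A
(-2*g(4) + H(-1, -4))/(-337 + (-149 - 153)) = (-2*(3 + 4**2 - 3*4) + 1)/(-337 + (-149 - 153)) = (-2*(3 + 16 - 12) + 1)/(-337 - 302) = (-2*7 + 1)/(-639) = (-14 + 1)*(-1/639) = -13*(-1/639) = 13/639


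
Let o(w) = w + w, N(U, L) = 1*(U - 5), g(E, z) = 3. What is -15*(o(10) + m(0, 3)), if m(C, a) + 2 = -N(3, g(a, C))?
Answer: -300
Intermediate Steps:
N(U, L) = -5 + U (N(U, L) = 1*(-5 + U) = -5 + U)
o(w) = 2*w
m(C, a) = 0 (m(C, a) = -2 - (-5 + 3) = -2 - 1*(-2) = -2 + 2 = 0)
-15*(o(10) + m(0, 3)) = -15*(2*10 + 0) = -15*(20 + 0) = -15*20 = -300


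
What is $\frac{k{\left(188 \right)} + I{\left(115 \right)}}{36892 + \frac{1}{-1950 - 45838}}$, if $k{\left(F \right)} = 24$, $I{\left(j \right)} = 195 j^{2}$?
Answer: $\frac{41080141804}{587664965} \approx 69.904$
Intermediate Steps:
$\frac{k{\left(188 \right)} + I{\left(115 \right)}}{36892 + \frac{1}{-1950 - 45838}} = \frac{24 + 195 \cdot 115^{2}}{36892 + \frac{1}{-1950 - 45838}} = \frac{24 + 195 \cdot 13225}{36892 + \frac{1}{-47788}} = \frac{24 + 2578875}{36892 - \frac{1}{47788}} = \frac{2578899}{\frac{1762994895}{47788}} = 2578899 \cdot \frac{47788}{1762994895} = \frac{41080141804}{587664965}$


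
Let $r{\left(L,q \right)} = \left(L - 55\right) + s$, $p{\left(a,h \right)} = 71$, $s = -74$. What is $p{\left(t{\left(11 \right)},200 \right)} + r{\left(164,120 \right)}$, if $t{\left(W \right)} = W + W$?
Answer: $106$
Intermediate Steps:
$t{\left(W \right)} = 2 W$
$r{\left(L,q \right)} = -129 + L$ ($r{\left(L,q \right)} = \left(L - 55\right) - 74 = \left(-55 + L\right) - 74 = -129 + L$)
$p{\left(t{\left(11 \right)},200 \right)} + r{\left(164,120 \right)} = 71 + \left(-129 + 164\right) = 71 + 35 = 106$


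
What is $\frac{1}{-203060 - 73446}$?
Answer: $- \frac{1}{276506} \approx -3.6166 \cdot 10^{-6}$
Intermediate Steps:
$\frac{1}{-203060 - 73446} = \frac{1}{-276506} = - \frac{1}{276506}$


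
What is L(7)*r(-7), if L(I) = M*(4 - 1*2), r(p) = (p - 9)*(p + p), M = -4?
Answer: -1792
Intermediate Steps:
r(p) = 2*p*(-9 + p) (r(p) = (-9 + p)*(2*p) = 2*p*(-9 + p))
L(I) = -8 (L(I) = -4*(4 - 1*2) = -4*(4 - 2) = -4*2 = -8)
L(7)*r(-7) = -16*(-7)*(-9 - 7) = -16*(-7)*(-16) = -8*224 = -1792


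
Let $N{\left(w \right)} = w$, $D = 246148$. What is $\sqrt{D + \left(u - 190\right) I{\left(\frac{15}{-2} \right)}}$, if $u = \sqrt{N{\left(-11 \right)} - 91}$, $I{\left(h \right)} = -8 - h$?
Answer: $\frac{\sqrt{984972 - 2 i \sqrt{102}}}{2} \approx 496.23 - 0.0050881 i$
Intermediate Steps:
$u = i \sqrt{102}$ ($u = \sqrt{-11 - 91} = \sqrt{-102} = i \sqrt{102} \approx 10.1 i$)
$\sqrt{D + \left(u - 190\right) I{\left(\frac{15}{-2} \right)}} = \sqrt{246148 + \left(i \sqrt{102} - 190\right) \left(-8 - \frac{15}{-2}\right)} = \sqrt{246148 + \left(i \sqrt{102} - 190\right) \left(-8 - 15 \left(- \frac{1}{2}\right)\right)} = \sqrt{246148 + \left(i \sqrt{102} - 190\right) \left(-8 - - \frac{15}{2}\right)} = \sqrt{246148 + \left(-190 + i \sqrt{102}\right) \left(-8 + \frac{15}{2}\right)} = \sqrt{246148 + \left(-190 + i \sqrt{102}\right) \left(- \frac{1}{2}\right)} = \sqrt{246148 + \left(95 - \frac{i \sqrt{102}}{2}\right)} = \sqrt{246243 - \frac{i \sqrt{102}}{2}}$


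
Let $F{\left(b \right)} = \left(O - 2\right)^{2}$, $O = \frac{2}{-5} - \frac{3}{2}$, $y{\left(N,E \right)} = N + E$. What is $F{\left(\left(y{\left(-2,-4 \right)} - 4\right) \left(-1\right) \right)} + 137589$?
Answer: $\frac{13760421}{100} \approx 1.376 \cdot 10^{5}$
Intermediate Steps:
$y{\left(N,E \right)} = E + N$
$O = - \frac{19}{10}$ ($O = 2 \left(- \frac{1}{5}\right) - \frac{3}{2} = - \frac{2}{5} - \frac{3}{2} = - \frac{19}{10} \approx -1.9$)
$F{\left(b \right)} = \frac{1521}{100}$ ($F{\left(b \right)} = \left(- \frac{19}{10} - 2\right)^{2} = \left(- \frac{39}{10}\right)^{2} = \frac{1521}{100}$)
$F{\left(\left(y{\left(-2,-4 \right)} - 4\right) \left(-1\right) \right)} + 137589 = \frac{1521}{100} + 137589 = \frac{13760421}{100}$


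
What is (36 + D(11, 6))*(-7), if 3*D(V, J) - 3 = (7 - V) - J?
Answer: -707/3 ≈ -235.67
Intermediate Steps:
D(V, J) = 10/3 - J/3 - V/3 (D(V, J) = 1 + ((7 - V) - J)/3 = 1 + (7 - J - V)/3 = 1 + (7/3 - J/3 - V/3) = 10/3 - J/3 - V/3)
(36 + D(11, 6))*(-7) = (36 + (10/3 - 1/3*6 - 1/3*11))*(-7) = (36 + (10/3 - 2 - 11/3))*(-7) = (36 - 7/3)*(-7) = (101/3)*(-7) = -707/3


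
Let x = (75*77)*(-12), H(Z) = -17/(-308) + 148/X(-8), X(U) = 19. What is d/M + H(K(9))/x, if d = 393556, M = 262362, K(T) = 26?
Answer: 26598678798211/17733204997200 ≈ 1.4999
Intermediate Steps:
H(Z) = 45907/5852 (H(Z) = -17/(-308) + 148/19 = -17*(-1/308) + 148*(1/19) = 17/308 + 148/19 = 45907/5852)
x = -69300 (x = 5775*(-12) = -69300)
d/M + H(K(9))/x = 393556/262362 + (45907/5852)/(-69300) = 393556*(1/262362) + (45907/5852)*(-1/69300) = 196778/131181 - 45907/405543600 = 26598678798211/17733204997200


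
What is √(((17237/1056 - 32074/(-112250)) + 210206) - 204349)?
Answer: √426285136161690/269400 ≈ 76.640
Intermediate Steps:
√(((17237/1056 - 32074/(-112250)) + 210206) - 204349) = √(((17237*(1/1056) - 32074*(-1/112250)) + 210206) - 204349) = √(((1567/96 + 16037/56125) + 210206) - 204349) = √((89487427/5388000 + 210206) - 204349) = √(1132679415427/5388000 - 204349) = √(31647003427/5388000) = √426285136161690/269400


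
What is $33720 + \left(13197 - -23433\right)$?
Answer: $70350$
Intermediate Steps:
$33720 + \left(13197 - -23433\right) = 33720 + \left(13197 + 23433\right) = 33720 + 36630 = 70350$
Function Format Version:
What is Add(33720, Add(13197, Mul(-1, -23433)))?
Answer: 70350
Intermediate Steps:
Add(33720, Add(13197, Mul(-1, -23433))) = Add(33720, Add(13197, 23433)) = Add(33720, 36630) = 70350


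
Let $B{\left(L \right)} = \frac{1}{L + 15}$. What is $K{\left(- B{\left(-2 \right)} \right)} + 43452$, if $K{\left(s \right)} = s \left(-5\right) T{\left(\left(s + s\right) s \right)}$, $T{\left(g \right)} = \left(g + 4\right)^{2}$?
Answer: $\frac{16135721856}{371293} \approx 43458.0$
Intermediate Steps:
$T{\left(g \right)} = \left(4 + g\right)^{2}$
$B{\left(L \right)} = \frac{1}{15 + L}$
$K{\left(s \right)} = - 5 s \left(4 + 2 s^{2}\right)^{2}$ ($K{\left(s \right)} = s \left(-5\right) \left(4 + \left(s + s\right) s\right)^{2} = - 5 s \left(4 + 2 s s\right)^{2} = - 5 s \left(4 + 2 s^{2}\right)^{2}$)
$K{\left(- B{\left(-2 \right)} \right)} + 43452 = - 20 \left(- \frac{1}{15 - 2}\right) \left(2 + \left(- \frac{1}{15 - 2}\right)^{2}\right)^{2} + 43452 = - 20 \left(- \frac{1}{13}\right) \left(2 + \left(- \frac{1}{13}\right)^{2}\right)^{2} + 43452 = - 20 \left(\left(-1\right) \frac{1}{13}\right) \left(2 + \left(\left(-1\right) \frac{1}{13}\right)^{2}\right)^{2} + 43452 = \left(-20\right) \left(- \frac{1}{13}\right) \left(2 + \left(- \frac{1}{13}\right)^{2}\right)^{2} + 43452 = \left(-20\right) \left(- \frac{1}{13}\right) \left(2 + \frac{1}{169}\right)^{2} + 43452 = \left(-20\right) \left(- \frac{1}{13}\right) \left(\frac{339}{169}\right)^{2} + 43452 = \left(-20\right) \left(- \frac{1}{13}\right) \frac{114921}{28561} + 43452 = \frac{2298420}{371293} + 43452 = \frac{16135721856}{371293}$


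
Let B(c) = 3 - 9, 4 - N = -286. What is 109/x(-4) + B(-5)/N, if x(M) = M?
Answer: -15817/580 ≈ -27.271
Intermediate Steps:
N = 290 (N = 4 - 1*(-286) = 4 + 286 = 290)
B(c) = -6
109/x(-4) + B(-5)/N = 109/(-4) - 6/290 = 109*(-¼) - 6*1/290 = -109/4 - 3/145 = -15817/580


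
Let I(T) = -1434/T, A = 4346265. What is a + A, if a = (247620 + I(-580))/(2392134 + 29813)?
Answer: 3052662880417467/702364630 ≈ 4.3463e+6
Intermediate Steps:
a = 71810517/702364630 (a = (247620 - 1434/(-580))/(2392134 + 29813) = (247620 - 1434*(-1/580))/2421947 = (247620 + 717/290)*(1/2421947) = (71810517/290)*(1/2421947) = 71810517/702364630 ≈ 0.10224)
a + A = 71810517/702364630 + 4346265 = 3052662880417467/702364630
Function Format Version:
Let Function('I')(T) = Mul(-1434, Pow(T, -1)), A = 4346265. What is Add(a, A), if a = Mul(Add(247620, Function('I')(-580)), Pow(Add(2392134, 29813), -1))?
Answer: Rational(3052662880417467, 702364630) ≈ 4.3463e+6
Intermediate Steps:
a = Rational(71810517, 702364630) (a = Mul(Add(247620, Mul(-1434, Pow(-580, -1))), Pow(Add(2392134, 29813), -1)) = Mul(Add(247620, Mul(-1434, Rational(-1, 580))), Pow(2421947, -1)) = Mul(Add(247620, Rational(717, 290)), Rational(1, 2421947)) = Mul(Rational(71810517, 290), Rational(1, 2421947)) = Rational(71810517, 702364630) ≈ 0.10224)
Add(a, A) = Add(Rational(71810517, 702364630), 4346265) = Rational(3052662880417467, 702364630)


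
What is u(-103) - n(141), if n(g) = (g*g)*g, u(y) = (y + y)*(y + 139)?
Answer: -2810637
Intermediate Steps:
u(y) = 2*y*(139 + y) (u(y) = (2*y)*(139 + y) = 2*y*(139 + y))
n(g) = g³ (n(g) = g²*g = g³)
u(-103) - n(141) = 2*(-103)*(139 - 103) - 1*141³ = 2*(-103)*36 - 1*2803221 = -7416 - 2803221 = -2810637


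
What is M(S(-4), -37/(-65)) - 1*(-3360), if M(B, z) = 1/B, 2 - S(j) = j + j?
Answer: 33601/10 ≈ 3360.1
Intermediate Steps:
S(j) = 2 - 2*j (S(j) = 2 - (j + j) = 2 - 2*j)
M(S(-4), -37/(-65)) - 1*(-3360) = 1/(2 - 2*(-4)) - 1*(-3360) = 1/(2 + 8) + 3360 = 1/10 + 3360 = ⅒ + 3360 = 33601/10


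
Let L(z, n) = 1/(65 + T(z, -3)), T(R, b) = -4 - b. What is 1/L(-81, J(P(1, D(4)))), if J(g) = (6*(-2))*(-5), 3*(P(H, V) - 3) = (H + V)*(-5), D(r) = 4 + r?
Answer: 64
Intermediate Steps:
P(H, V) = 3 - 5*H/3 - 5*V/3 (P(H, V) = 3 + ((H + V)*(-5))/3 = 3 + (-5*H - 5*V)/3 = 3 + (-5*H/3 - 5*V/3) = 3 - 5*H/3 - 5*V/3)
J(g) = 60 (J(g) = -12*(-5) = 60)
L(z, n) = 1/64 (L(z, n) = 1/(65 + (-4 - 1*(-3))) = 1/(65 + (-4 + 3)) = 1/(65 - 1) = 1/64)
1/L(-81, J(P(1, D(4)))) = 1/(1/64) = 64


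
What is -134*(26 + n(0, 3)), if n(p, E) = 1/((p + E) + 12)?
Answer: -52394/15 ≈ -3492.9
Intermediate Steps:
n(p, E) = 1/(12 + E + p) (n(p, E) = 1/((E + p) + 12) = 1/(12 + E + p))
-134*(26 + n(0, 3)) = -134*(26 + 1/(12 + 3 + 0)) = -134*(26 + 1/15) = -134*391/15 = -52394/15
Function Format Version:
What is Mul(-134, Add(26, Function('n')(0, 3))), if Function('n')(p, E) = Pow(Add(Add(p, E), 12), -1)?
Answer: Rational(-52394, 15) ≈ -3492.9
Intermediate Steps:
Function('n')(p, E) = Pow(Add(12, E, p), -1) (Function('n')(p, E) = Pow(Add(Add(E, p), 12), -1) = Pow(Add(12, E, p), -1))
Mul(-134, Add(26, Function('n')(0, 3))) = Mul(-134, Add(26, Pow(Add(12, 3, 0), -1))) = Mul(-134, Add(26, Pow(15, -1))) = Mul(-134, Add(26, Rational(1, 15))) = Mul(-134, Rational(391, 15)) = Rational(-52394, 15)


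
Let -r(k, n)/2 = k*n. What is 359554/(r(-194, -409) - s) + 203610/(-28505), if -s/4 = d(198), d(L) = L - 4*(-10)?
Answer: -4236652817/449637870 ≈ -9.4224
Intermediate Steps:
d(L) = 40 + L (d(L) = L + 40 = 40 + L)
r(k, n) = -2*k*n
s = -952 (s = -4*(40 + 198) = -4*238 = -952)
359554/(r(-194, -409) - s) + 203610/(-28505) = 359554/(-2*(-194)*(-409) - 1*(-952)) + 203610/(-28505) = 359554/(-158692 + 952) + 203610*(-1/28505) = 359554/(-157740) - 40722/5701 = 359554*(-1/157740) - 40722/5701 = -179777/78870 - 40722/5701 = -4236652817/449637870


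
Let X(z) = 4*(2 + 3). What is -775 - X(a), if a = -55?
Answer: -795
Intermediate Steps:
X(z) = 20 (X(z) = 4*5 = 20)
-775 - X(a) = -775 - 1*20 = -775 - 20 = -795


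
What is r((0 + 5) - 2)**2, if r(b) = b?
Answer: 9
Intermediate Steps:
r((0 + 5) - 2)**2 = ((0 + 5) - 2)**2 = (5 - 2)**2 = 3**2 = 9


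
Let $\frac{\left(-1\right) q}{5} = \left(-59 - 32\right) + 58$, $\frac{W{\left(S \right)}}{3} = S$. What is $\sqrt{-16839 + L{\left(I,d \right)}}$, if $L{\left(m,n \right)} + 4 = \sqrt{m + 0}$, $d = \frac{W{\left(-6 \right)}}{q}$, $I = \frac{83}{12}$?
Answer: $\frac{\sqrt{-606348 + 6 \sqrt{249}}}{6} \approx 129.77 i$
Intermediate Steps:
$W{\left(S \right)} = 3 S$
$q = 165$ ($q = - 5 \left(\left(-59 - 32\right) + 58\right) = - 5 \left(-91 + 58\right) = \left(-5\right) \left(-33\right) = 165$)
$I = \frac{83}{12}$ ($I = 83 \cdot \frac{1}{12} = \frac{83}{12} \approx 6.9167$)
$d = - \frac{6}{55}$ ($d = \frac{3 \left(-6\right)}{165} = \left(-18\right) \frac{1}{165} = - \frac{6}{55} \approx -0.10909$)
$L{\left(m,n \right)} = -4 + \sqrt{m}$ ($L{\left(m,n \right)} = -4 + \sqrt{m + 0} = -4 + \sqrt{m}$)
$\sqrt{-16839 + L{\left(I,d \right)}} = \sqrt{-16839 - \left(4 - \sqrt{\frac{83}{12}}\right)} = \sqrt{-16839 - \left(4 - \frac{\sqrt{249}}{6}\right)} = \sqrt{-16843 + \frac{\sqrt{249}}{6}}$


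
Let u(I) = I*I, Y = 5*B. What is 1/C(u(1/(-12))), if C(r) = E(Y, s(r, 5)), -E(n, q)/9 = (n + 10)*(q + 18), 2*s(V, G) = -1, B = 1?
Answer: -2/4725 ≈ -0.00042328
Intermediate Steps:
Y = 5 (Y = 5*1 = 5)
s(V, G) = -½ (s(V, G) = (½)*(-1) = -½)
u(I) = I²
E(n, q) = -9*(10 + n)*(18 + q) (E(n, q) = -9*(n + 10)*(q + 18) = -9*(10 + n)*(18 + q))
C(r) = -4725/2 (C(r) = -1620 - 162*5 - 90*(-½) - 9*5*(-½) = -1620 - 810 + 45 + 45/2 = -4725/2)
1/C(u(1/(-12))) = 1/(-4725/2) = -2/4725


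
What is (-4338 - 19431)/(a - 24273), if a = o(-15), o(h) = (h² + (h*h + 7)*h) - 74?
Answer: 23769/27602 ≈ 0.86113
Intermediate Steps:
o(h) = -74 + h² + h*(7 + h²) (o(h) = (h² + (h² + 7)*h) - 74 = (h² + (7 + h²)*h) - 74 = (h² + h*(7 + h²)) - 74 = -74 + h² + h*(7 + h²))
a = -3329 (a = -74 + (-15)² + (-15)³ + 7*(-15) = -74 + 225 - 3375 - 105 = -3329)
(-4338 - 19431)/(a - 24273) = (-4338 - 19431)/(-3329 - 24273) = -23769/(-27602) = -23769*(-1/27602) = 23769/27602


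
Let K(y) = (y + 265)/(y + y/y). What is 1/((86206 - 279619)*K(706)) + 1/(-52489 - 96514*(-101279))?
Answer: -10669060705736/2834127004978069251 ≈ -3.7645e-6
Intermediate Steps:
K(y) = (265 + y)/(1 + y) (K(y) = (265 + y)/(y + 1) = (265 + y)/(1 + y))
1/((86206 - 279619)*K(706)) + 1/(-52489 - 96514*(-101279)) = 1/((86206 - 279619)*(((265 + 706)/(1 + 706)))) + 1/(-52489 - 96514*(-101279)) = 1/((-193413)*((971/707))) - 1/101279/(-149003) = -1/(193413*((1/707)*971)) - 1/149003*(-1/101279) = -1/(193413*971/707) + 1/15090874837 = -1/193413*707/971 + 1/15090874837 = -707/187804023 + 1/15090874837 = -10669060705736/2834127004978069251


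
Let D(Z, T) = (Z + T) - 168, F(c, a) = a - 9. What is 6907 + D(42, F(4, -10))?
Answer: 6762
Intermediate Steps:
F(c, a) = -9 + a
D(Z, T) = -168 + T + Z (D(Z, T) = (T + Z) - 168 = -168 + T + Z)
6907 + D(42, F(4, -10)) = 6907 + (-168 + (-9 - 10) + 42) = 6907 + (-168 - 19 + 42) = 6907 - 145 = 6762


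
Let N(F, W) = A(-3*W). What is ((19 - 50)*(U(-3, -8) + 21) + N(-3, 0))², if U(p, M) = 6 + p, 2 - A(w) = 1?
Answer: 552049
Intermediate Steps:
A(w) = 1 (A(w) = 2 - 1*1 = 2 - 1 = 1)
N(F, W) = 1
((19 - 50)*(U(-3, -8) + 21) + N(-3, 0))² = ((19 - 50)*((6 - 3) + 21) + 1)² = (-31*(3 + 21) + 1)² = (-31*24 + 1)² = (-744 + 1)² = (-743)² = 552049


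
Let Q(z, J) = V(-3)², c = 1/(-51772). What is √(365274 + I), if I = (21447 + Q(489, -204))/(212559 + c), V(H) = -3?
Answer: 21*√100306522079909685350970/11004604547 ≈ 604.38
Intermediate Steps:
c = -1/51772 ≈ -1.9315e-5
Q(z, J) = 9 (Q(z, J) = (-3)² = 9)
I = 1110820032/11004604547 (I = (21447 + 9)/(212559 - 1/51772) = 21456/(11004604547/51772) = 21456*(51772/11004604547) = 1110820032/11004604547 ≈ 0.10094)
√(365274 + I) = √(365274 + 1110820032/11004604547) = √(4019697032120910/11004604547) = 21*√100306522079909685350970/11004604547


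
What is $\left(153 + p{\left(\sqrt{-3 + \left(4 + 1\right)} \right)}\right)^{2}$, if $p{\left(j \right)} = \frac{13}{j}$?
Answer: $\frac{46987}{2} + 1989 \sqrt{2} \approx 26306.0$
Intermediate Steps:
$\left(153 + p{\left(\sqrt{-3 + \left(4 + 1\right)} \right)}\right)^{2} = \left(153 + \frac{13}{\sqrt{-3 + \left(4 + 1\right)}}\right)^{2} = \left(153 + \frac{13}{\sqrt{-3 + 5}}\right)^{2} = \left(153 + \frac{13}{\sqrt{2}}\right)^{2} = \left(153 + 13 \frac{\sqrt{2}}{2}\right)^{2} = \left(153 + \frac{13 \sqrt{2}}{2}\right)^{2}$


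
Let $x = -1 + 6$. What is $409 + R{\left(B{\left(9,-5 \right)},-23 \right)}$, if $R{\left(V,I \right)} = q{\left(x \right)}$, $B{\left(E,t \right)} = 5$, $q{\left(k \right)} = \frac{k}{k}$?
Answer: $410$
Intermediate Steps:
$x = 5$
$q{\left(k \right)} = 1$
$R{\left(V,I \right)} = 1$
$409 + R{\left(B{\left(9,-5 \right)},-23 \right)} = 409 + 1 = 410$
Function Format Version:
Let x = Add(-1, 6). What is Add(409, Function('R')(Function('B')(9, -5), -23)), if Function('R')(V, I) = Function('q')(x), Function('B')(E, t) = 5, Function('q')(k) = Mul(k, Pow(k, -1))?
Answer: 410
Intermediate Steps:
x = 5
Function('q')(k) = 1
Function('R')(V, I) = 1
Add(409, Function('R')(Function('B')(9, -5), -23)) = Add(409, 1) = 410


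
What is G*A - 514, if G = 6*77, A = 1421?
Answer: 655988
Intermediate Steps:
G = 462
G*A - 514 = 462*1421 - 514 = 656502 - 514 = 655988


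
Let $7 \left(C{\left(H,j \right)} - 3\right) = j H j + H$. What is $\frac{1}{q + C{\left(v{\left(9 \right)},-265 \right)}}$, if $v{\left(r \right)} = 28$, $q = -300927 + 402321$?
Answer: $\frac{1}{382301} \approx 2.6157 \cdot 10^{-6}$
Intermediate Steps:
$q = 101394$
$C{\left(H,j \right)} = 3 + \frac{H}{7} + \frac{H j^{2}}{7}$ ($C{\left(H,j \right)} = 3 + \frac{j H j + H}{7} = 3 + \frac{H j j + H}{7} = 3 + \frac{H j^{2} + H}{7} = 3 + \frac{H + H j^{2}}{7} = 3 + \left(\frac{H}{7} + \frac{H j^{2}}{7}\right) = 3 + \frac{H}{7} + \frac{H j^{2}}{7}$)
$\frac{1}{q + C{\left(v{\left(9 \right)},-265 \right)}} = \frac{1}{101394 + \left(3 + \frac{1}{7} \cdot 28 + \frac{1}{7} \cdot 28 \left(-265\right)^{2}\right)} = \frac{1}{101394 + \left(3 + 4 + \frac{1}{7} \cdot 28 \cdot 70225\right)} = \frac{1}{101394 + \left(3 + 4 + 280900\right)} = \frac{1}{101394 + 280907} = \frac{1}{382301}$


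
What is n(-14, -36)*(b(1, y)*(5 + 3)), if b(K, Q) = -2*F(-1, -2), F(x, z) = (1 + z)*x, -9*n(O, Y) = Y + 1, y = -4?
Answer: -560/9 ≈ -62.222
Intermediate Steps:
n(O, Y) = -⅑ - Y/9 (n(O, Y) = -(Y + 1)/9 = -(1 + Y)/9 = -⅑ - Y/9)
F(x, z) = x*(1 + z)
b(K, Q) = -2 (b(K, Q) = -(-2)*(1 - 2) = -(-2)*(-1) = -2*1 = -2)
n(-14, -36)*(b(1, y)*(5 + 3)) = (-⅑ - ⅑*(-36))*(-2*(5 + 3)) = (-⅑ + 4)*(-2*8) = (35/9)*(-16) = -560/9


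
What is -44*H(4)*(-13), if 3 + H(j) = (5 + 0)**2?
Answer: 12584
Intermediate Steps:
H(j) = 22 (H(j) = -3 + (5 + 0)**2 = -3 + 5**2 = -3 + 25 = 22)
-44*H(4)*(-13) = -44*22*(-13) = -968*(-13) = 12584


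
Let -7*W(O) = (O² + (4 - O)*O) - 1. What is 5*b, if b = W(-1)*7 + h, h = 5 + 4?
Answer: 70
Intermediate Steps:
h = 9
W(O) = ⅐ - O²/7 - O*(4 - O)/7 (W(O) = -((O² + (4 - O)*O) - 1)/7 = -((O² + O*(4 - O)) - 1)/7 = -(-1 + O² + O*(4 - O))/7 = ⅐ - O²/7 - O*(4 - O)/7)
b = 14 (b = (⅐ - 4/7*(-1))*7 + 9 = (⅐ + 4/7)*7 + 9 = (5/7)*7 + 9 = 5 + 9 = 14)
5*b = 5*14 = 70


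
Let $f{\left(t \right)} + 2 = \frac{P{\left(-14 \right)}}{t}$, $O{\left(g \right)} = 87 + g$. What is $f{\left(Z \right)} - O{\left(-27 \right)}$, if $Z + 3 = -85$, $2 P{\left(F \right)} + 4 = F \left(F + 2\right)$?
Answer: $- \frac{2769}{44} \approx -62.932$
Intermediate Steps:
$P{\left(F \right)} = -2 + \frac{F \left(2 + F\right)}{2}$ ($P{\left(F \right)} = -2 + \frac{F \left(F + 2\right)}{2} = -2 + \frac{F \left(2 + F\right)}{2}$)
$Z = -88$ ($Z = -3 - 85 = -88$)
$f{\left(t \right)} = -2 + \frac{82}{t}$ ($f{\left(t \right)} = -2 + \frac{-2 - 14 + \frac{\left(-14\right)^{2}}{2}}{t} = -2 + \frac{-2 - 14 + \frac{1}{2} \cdot 196}{t} = -2 + \frac{-2 - 14 + 98}{t} = -2 + \frac{82}{t}$)
$f{\left(Z \right)} - O{\left(-27 \right)} = \left(-2 + \frac{82}{-88}\right) - \left(87 - 27\right) = \left(-2 + 82 \left(- \frac{1}{88}\right)\right) - 60 = \left(-2 - \frac{41}{44}\right) - 60 = - \frac{129}{44} - 60 = - \frac{2769}{44}$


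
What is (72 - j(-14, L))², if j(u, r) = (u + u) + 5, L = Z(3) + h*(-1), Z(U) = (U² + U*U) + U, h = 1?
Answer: 9025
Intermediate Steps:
Z(U) = U + 2*U² (Z(U) = (U² + U²) + U = 2*U² + U = U + 2*U²)
L = 20 (L = 3*(1 + 2*3) + 1*(-1) = 3*(1 + 6) - 1 = 3*7 - 1 = 21 - 1 = 20)
j(u, r) = 5 + 2*u (j(u, r) = 2*u + 5 = 5 + 2*u)
(72 - j(-14, L))² = (72 - (5 + 2*(-14)))² = (72 - (5 - 28))² = (72 - 1*(-23))² = (72 + 23)² = 95² = 9025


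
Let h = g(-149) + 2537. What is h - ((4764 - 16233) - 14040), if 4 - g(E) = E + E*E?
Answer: 5998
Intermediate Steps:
g(E) = 4 - E - E² (g(E) = 4 - (E + E*E) = 4 - (E + E²) = 4 + (-E - E²) = 4 - E - E²)
h = -19511 (h = (4 - 1*(-149) - 1*(-149)²) + 2537 = (4 + 149 - 1*22201) + 2537 = (4 + 149 - 22201) + 2537 = -22048 + 2537 = -19511)
h - ((4764 - 16233) - 14040) = -19511 - ((4764 - 16233) - 14040) = -19511 - (-11469 - 14040) = -19511 - 1*(-25509) = -19511 + 25509 = 5998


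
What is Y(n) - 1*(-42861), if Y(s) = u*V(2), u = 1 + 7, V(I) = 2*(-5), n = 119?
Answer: 42781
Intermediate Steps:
V(I) = -10
u = 8
Y(s) = -80 (Y(s) = 8*(-10) = -80)
Y(n) - 1*(-42861) = -80 - 1*(-42861) = -80 + 42861 = 42781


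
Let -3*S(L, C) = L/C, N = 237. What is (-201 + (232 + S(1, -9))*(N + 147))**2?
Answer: 640177612321/81 ≈ 7.9034e+9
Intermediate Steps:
S(L, C) = -L/(3*C)
(-201 + (232 + S(1, -9))*(N + 147))**2 = (-201 + (232 - 1/3*1/(-9))*(237 + 147))**2 = (-201 + (232 - 1/3*1*(-1/9))*384)**2 = (-201 + (232 + 1/27)*384)**2 = (-201 + (6265/27)*384)**2 = (-201 + 801920/9)**2 = (800111/9)**2 = 640177612321/81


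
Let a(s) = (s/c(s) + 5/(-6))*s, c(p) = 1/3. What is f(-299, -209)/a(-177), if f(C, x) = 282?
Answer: 564/188269 ≈ 0.0029957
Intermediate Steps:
c(p) = ⅓
a(s) = s*(-⅚ + 3*s) (a(s) = (s/(⅓) + 5/(-6))*s = (s*3 + 5*(-⅙))*s = (3*s - ⅚)*s = (-⅚ + 3*s)*s = s*(-⅚ + 3*s))
f(-299, -209)/a(-177) = 282/(((⅙)*(-177)*(-5 + 18*(-177)))) = 282/(((⅙)*(-177)*(-5 - 3186))) = 282/(((⅙)*(-177)*(-3191))) = 282/(188269/2) = 282*(2/188269) = 564/188269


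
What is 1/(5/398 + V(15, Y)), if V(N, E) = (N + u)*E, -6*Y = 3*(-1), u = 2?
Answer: 199/1694 ≈ 0.11747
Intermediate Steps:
Y = 1/2 (Y = -(-1)/2 = -1/6*(-3) = 1/2 ≈ 0.50000)
V(N, E) = E*(2 + N) (V(N, E) = (N + 2)*E = (2 + N)*E = E*(2 + N))
1/(5/398 + V(15, Y)) = 1/(5/398 + (2 + 15)/2) = 1/(5*(1/398) + (1/2)*17) = 1/(5/398 + 17/2) = 1/(1694/199) = 199/1694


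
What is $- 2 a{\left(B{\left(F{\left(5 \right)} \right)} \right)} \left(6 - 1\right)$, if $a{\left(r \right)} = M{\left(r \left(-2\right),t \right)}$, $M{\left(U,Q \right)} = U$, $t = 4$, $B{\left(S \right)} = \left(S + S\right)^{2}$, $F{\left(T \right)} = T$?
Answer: $2000$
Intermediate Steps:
$B{\left(S \right)} = 4 S^{2}$ ($B{\left(S \right)} = \left(2 S\right)^{2} = 4 S^{2}$)
$a{\left(r \right)} = - 2 r$ ($a{\left(r \right)} = r \left(-2\right) = - 2 r$)
$- 2 a{\left(B{\left(F{\left(5 \right)} \right)} \right)} \left(6 - 1\right) = - 2 \left(- 2 \cdot 4 \cdot 5^{2}\right) \left(6 - 1\right) = - 2 \left(- 2 \cdot 4 \cdot 25\right) 5 = - 2 \left(\left(-2\right) 100\right) 5 = \left(-2\right) \left(-200\right) 5 = 400 \cdot 5 = 2000$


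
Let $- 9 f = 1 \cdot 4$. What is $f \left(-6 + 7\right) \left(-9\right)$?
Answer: $4$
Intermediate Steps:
$f = - \frac{4}{9}$ ($f = - \frac{1 \cdot 4}{9} = \left(- \frac{1}{9}\right) 4 = - \frac{4}{9} \approx -0.44444$)
$f \left(-6 + 7\right) \left(-9\right) = - \frac{4 \left(-6 + 7\right)}{9} \left(-9\right) = \left(- \frac{4}{9}\right) 1 \left(-9\right) = \left(- \frac{4}{9}\right) \left(-9\right) = 4$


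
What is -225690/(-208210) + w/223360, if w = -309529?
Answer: -1403691469/4650578560 ≈ -0.30183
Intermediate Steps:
-225690/(-208210) + w/223360 = -225690/(-208210) - 309529/223360 = -225690*(-1/208210) - 309529*1/223360 = 22569/20821 - 309529/223360 = -1403691469/4650578560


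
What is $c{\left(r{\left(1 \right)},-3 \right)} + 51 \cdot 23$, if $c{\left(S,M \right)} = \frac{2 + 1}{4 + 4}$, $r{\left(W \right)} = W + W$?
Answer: $\frac{9387}{8} \approx 1173.4$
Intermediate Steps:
$r{\left(W \right)} = 2 W$
$c{\left(S,M \right)} = \frac{3}{8}$
$c{\left(r{\left(1 \right)},-3 \right)} + 51 \cdot 23 = \frac{3}{8} + 51 \cdot 23 = \frac{3}{8} + 1173 = \frac{9387}{8}$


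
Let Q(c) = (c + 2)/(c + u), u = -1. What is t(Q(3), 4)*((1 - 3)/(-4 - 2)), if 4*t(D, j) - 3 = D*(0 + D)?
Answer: 37/48 ≈ 0.77083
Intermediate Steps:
Q(c) = (2 + c)/(-1 + c) (Q(c) = (c + 2)/(c - 1) = (2 + c)/(-1 + c))
t(D, j) = 3/4 + D**2/4 (t(D, j) = 3/4 + (D*(0 + D))/4 = 3/4 + (D*D)/4 = 3/4 + D**2/4)
t(Q(3), 4)*((1 - 3)/(-4 - 2)) = (3/4 + ((2 + 3)/(-1 + 3))**2/4)*((1 - 3)/(-4 - 2)) = (3/4 + (5/2)**2/4)*(-2/(-6)) = (3/4 + ((1/2)*5)**2/4)*(-2*(-1/6)) = (3/4 + (5/2)**2/4)*(1/3) = (3/4 + (1/4)*(25/4))*(1/3) = (3/4 + 25/16)*(1/3) = (37/16)*(1/3) = 37/48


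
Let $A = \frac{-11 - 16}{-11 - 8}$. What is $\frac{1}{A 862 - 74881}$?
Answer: $- \frac{19}{1399465} \approx -1.3577 \cdot 10^{-5}$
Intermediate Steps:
$A = \frac{27}{19}$ ($A = \frac{-11 - 16}{-19} = \left(-11 - 16\right) \left(- \frac{1}{19}\right) = \left(-27\right) \left(- \frac{1}{19}\right) = \frac{27}{19} \approx 1.4211$)
$\frac{1}{A 862 - 74881} = \frac{1}{\frac{27}{19} \cdot 862 - 74881} = \frac{1}{\frac{23274}{19} - 74881} = \frac{1}{- \frac{1399465}{19}} = - \frac{19}{1399465}$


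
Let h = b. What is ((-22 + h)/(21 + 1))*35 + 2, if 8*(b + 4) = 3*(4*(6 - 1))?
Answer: -1207/44 ≈ -27.432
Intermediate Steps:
b = 7/2 (b = -4 + (3*(4*(6 - 1)))/8 = -4 + (3*(4*5))/8 = -4 + (3*20)/8 = -4 + (1/8)*60 = -4 + 15/2 = 7/2 ≈ 3.5000)
h = 7/2 ≈ 3.5000
((-22 + h)/(21 + 1))*35 + 2 = ((-22 + 7/2)/(21 + 1))*35 + 2 = -37/2/22*35 + 2 = -37/2*1/22*35 + 2 = -37/44*35 + 2 = -1295/44 + 2 = -1207/44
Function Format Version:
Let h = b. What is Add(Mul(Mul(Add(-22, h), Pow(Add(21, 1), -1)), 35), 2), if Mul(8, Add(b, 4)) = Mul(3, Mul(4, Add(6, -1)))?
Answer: Rational(-1207, 44) ≈ -27.432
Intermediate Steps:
b = Rational(7, 2) (b = Add(-4, Mul(Rational(1, 8), Mul(3, Mul(4, Add(6, -1))))) = Add(-4, Mul(Rational(1, 8), Mul(3, Mul(4, 5)))) = Add(-4, Mul(Rational(1, 8), Mul(3, 20))) = Add(-4, Mul(Rational(1, 8), 60)) = Add(-4, Rational(15, 2)) = Rational(7, 2) ≈ 3.5000)
h = Rational(7, 2) ≈ 3.5000
Add(Mul(Mul(Add(-22, h), Pow(Add(21, 1), -1)), 35), 2) = Add(Mul(Mul(Add(-22, Rational(7, 2)), Pow(Add(21, 1), -1)), 35), 2) = Add(Mul(Mul(Rational(-37, 2), Pow(22, -1)), 35), 2) = Add(Mul(Mul(Rational(-37, 2), Rational(1, 22)), 35), 2) = Add(Mul(Rational(-37, 44), 35), 2) = Add(Rational(-1295, 44), 2) = Rational(-1207, 44)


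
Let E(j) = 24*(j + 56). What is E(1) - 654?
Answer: 714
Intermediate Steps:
E(j) = 1344 + 24*j (E(j) = 24*(56 + j) = 1344 + 24*j)
E(1) - 654 = (1344 + 24*1) - 654 = (1344 + 24) - 654 = 1368 - 654 = 714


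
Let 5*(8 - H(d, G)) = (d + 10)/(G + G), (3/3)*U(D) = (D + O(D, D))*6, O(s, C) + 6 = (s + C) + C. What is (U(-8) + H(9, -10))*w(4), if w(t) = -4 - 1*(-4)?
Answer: 0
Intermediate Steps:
w(t) = 0 (w(t) = -4 + 4 = 0)
O(s, C) = -6 + s + 2*C (O(s, C) = -6 + ((s + C) + C) = -6 + ((C + s) + C) = -6 + (s + 2*C) = -6 + s + 2*C)
U(D) = -36 + 24*D (U(D) = (D + (-6 + D + 2*D))*6 = (D + (-6 + 3*D))*6 = (-6 + 4*D)*6 = -36 + 24*D)
H(d, G) = 8 - (10 + d)/(10*G) (H(d, G) = 8 - (d + 10)/(5*(G + G)) = 8 - (10 + d)/(5*(2*G)) = 8 - (10 + d)*1/(2*G)/5 = 8 - (10 + d)/(10*G))
(U(-8) + H(9, -10))*w(4) = ((-36 + 24*(-8)) + (⅒)*(-10 - 1*9 + 80*(-10))/(-10))*0 = ((-36 - 192) + (⅒)*(-⅒)*(-10 - 9 - 800))*0 = (-228 + (⅒)*(-⅒)*(-819))*0 = (-228 + 819/100)*0 = -21981/100*0 = 0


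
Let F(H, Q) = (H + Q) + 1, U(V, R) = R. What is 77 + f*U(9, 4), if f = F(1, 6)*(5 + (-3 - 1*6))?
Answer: -51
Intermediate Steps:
F(H, Q) = 1 + H + Q
f = -32 (f = (1 + 1 + 6)*(5 + (-3 - 1*6)) = 8*(5 + (-3 - 6)) = 8*(5 - 9) = 8*(-4) = -32)
77 + f*U(9, 4) = 77 - 32*4 = 77 - 128 = -51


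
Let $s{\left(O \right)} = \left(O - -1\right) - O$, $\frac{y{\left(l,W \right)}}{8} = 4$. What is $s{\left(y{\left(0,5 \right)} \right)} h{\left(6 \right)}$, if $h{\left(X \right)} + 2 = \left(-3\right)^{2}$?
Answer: $7$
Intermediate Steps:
$y{\left(l,W \right)} = 32$ ($y{\left(l,W \right)} = 8 \cdot 4 = 32$)
$h{\left(X \right)} = 7$ ($h{\left(X \right)} = -2 + \left(-3\right)^{2} = -2 + 9 = 7$)
$s{\left(O \right)} = 1$ ($s{\left(O \right)} = \left(O + 1\right) - O = \left(1 + O\right) - O = 1$)
$s{\left(y{\left(0,5 \right)} \right)} h{\left(6 \right)} = 1 \cdot 7 = 7$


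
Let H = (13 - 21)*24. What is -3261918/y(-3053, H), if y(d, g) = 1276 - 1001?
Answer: -296538/25 ≈ -11862.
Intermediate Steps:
H = -192 (H = -8*24 = -192)
y(d, g) = 275
-3261918/y(-3053, H) = -3261918/275 = -3261918*1/275 = -296538/25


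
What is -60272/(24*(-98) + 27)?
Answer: 60272/2325 ≈ 25.923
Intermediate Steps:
-60272/(24*(-98) + 27) = -60272/(-2352 + 27) = -60272/(-2325) = -60272*(-1/2325) = 60272/2325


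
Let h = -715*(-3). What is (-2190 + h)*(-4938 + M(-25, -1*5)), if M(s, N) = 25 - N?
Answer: 220860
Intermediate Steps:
h = 2145
(-2190 + h)*(-4938 + M(-25, -1*5)) = (-2190 + 2145)*(-4938 + (25 - (-1)*5)) = -45*(-4938 + (25 - 1*(-5))) = -45*(-4938 + (25 + 5)) = -45*(-4938 + 30) = -45*(-4908) = 220860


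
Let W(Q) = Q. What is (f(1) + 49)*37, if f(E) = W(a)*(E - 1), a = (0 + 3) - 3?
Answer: 1813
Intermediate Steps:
a = 0 (a = 3 - 3 = 0)
f(E) = 0 (f(E) = 0*(E - 1) = 0*(-1 + E) = 0)
(f(1) + 49)*37 = (0 + 49)*37 = 49*37 = 1813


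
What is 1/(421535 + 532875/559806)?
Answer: 186602/78659451695 ≈ 2.3723e-6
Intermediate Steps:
1/(421535 + 532875/559806) = 1/(421535 + 532875*(1/559806)) = 1/(421535 + 177625/186602) = 1/(78659451695/186602) = 186602/78659451695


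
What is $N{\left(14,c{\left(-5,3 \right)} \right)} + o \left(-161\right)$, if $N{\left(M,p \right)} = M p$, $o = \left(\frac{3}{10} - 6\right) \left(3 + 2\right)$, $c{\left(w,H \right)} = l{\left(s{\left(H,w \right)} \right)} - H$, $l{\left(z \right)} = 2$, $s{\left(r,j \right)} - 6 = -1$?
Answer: $\frac{9149}{2} \approx 4574.5$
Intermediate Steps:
$s{\left(r,j \right)} = 5$ ($s{\left(r,j \right)} = 6 - 1 = 5$)
$c{\left(w,H \right)} = 2 - H$
$o = - \frac{57}{2}$ ($o = \left(3 \cdot \frac{1}{10} - 6\right) 5 = \left(\frac{3}{10} - 6\right) 5 = \left(- \frac{57}{10}\right) 5 = - \frac{57}{2} \approx -28.5$)
$N{\left(14,c{\left(-5,3 \right)} \right)} + o \left(-161\right) = 14 \left(2 - 3\right) - - \frac{9177}{2} = 14 \left(2 - 3\right) + \frac{9177}{2} = 14 \left(-1\right) + \frac{9177}{2} = -14 + \frac{9177}{2} = \frac{9149}{2}$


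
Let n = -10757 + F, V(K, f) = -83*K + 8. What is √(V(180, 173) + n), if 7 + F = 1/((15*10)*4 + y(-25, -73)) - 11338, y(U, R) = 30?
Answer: I*√1633199330/210 ≈ 192.44*I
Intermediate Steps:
V(K, f) = 8 - 83*K
F = -7147349/630 (F = -7 + (1/((15*10)*4 + 30) - 11338) = -7 + (1/(150*4 + 30) - 11338) = -7 + (1/(600 + 30) - 11338) = -7 + (1/630 - 11338) = -7 - 7142939/630 = -7147349/630 ≈ -11345.)
n = -13924259/630 (n = -10757 - 7147349/630 = -13924259/630 ≈ -22102.)
√(V(180, 173) + n) = √((8 - 83*180) - 13924259/630) = √((8 - 14940) - 13924259/630) = √(-14932 - 13924259/630) = √(-23331419/630) = I*√1633199330/210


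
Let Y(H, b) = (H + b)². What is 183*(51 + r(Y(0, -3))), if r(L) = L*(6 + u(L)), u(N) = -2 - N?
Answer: 1098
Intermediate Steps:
r(L) = L*(4 - L) (r(L) = L*(6 + (-2 - L)) = L*(4 - L))
183*(51 + r(Y(0, -3))) = 183*(51 + (0 - 3)²*(4 - (0 - 3)²)) = 183*(51 + (-3)²*(4 - 1*(-3)²)) = 183*(51 + 9*(4 - 1*9)) = 183*(51 + 9*(4 - 9)) = 183*(51 + 9*(-5)) = 183*(51 - 45) = 183*6 = 1098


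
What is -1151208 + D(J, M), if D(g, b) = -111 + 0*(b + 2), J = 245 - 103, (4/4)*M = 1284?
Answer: -1151319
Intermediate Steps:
M = 1284
J = 142
D(g, b) = -111 (D(g, b) = -111 + 0*(2 + b) = -111 + 0 = -111)
-1151208 + D(J, M) = -1151208 - 111 = -1151319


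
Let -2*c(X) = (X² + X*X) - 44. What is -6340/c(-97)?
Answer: 6340/9387 ≈ 0.67540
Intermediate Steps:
c(X) = 22 - X² (c(X) = -((X² + X*X) - 44)/2 = -((X² + X²) - 44)/2 = -(2*X² - 44)/2 = -(-44 + 2*X²)/2 = 22 - X²)
-6340/c(-97) = -6340/(22 - 1*(-97)²) = -6340/(22 - 1*9409) = -6340/(22 - 9409) = -6340/(-9387) = -6340*(-1/9387) = 6340/9387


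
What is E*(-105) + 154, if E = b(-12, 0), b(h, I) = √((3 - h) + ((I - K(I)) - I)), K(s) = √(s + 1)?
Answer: 154 - 105*√14 ≈ -238.87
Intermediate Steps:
K(s) = √(1 + s)
b(h, I) = √(3 - h - √(1 + I)) (b(h, I) = √((3 - h) + ((I - √(1 + I)) - I)) = √((3 - h) - √(1 + I)) = √(3 - h - √(1 + I)))
E = √14 (E = √(3 - 1*(-12) - √(1 + 0)) = √(3 + 12 - √1) = √(3 + 12 - 1*1) = √(3 + 12 - 1) = √14 ≈ 3.7417)
E*(-105) + 154 = √14*(-105) + 154 = -105*√14 + 154 = 154 - 105*√14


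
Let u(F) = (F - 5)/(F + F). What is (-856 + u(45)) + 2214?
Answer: 12226/9 ≈ 1358.4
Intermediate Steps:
u(F) = (-5 + F)/(2*F) (u(F) = (-5 + F)/((2*F)) = (-5 + F)*(1/(2*F)) = (-5 + F)/(2*F))
(-856 + u(45)) + 2214 = (-856 + (½)*(-5 + 45)/45) + 2214 = (-856 + (½)*(1/45)*40) + 2214 = (-856 + 4/9) + 2214 = -7700/9 + 2214 = 12226/9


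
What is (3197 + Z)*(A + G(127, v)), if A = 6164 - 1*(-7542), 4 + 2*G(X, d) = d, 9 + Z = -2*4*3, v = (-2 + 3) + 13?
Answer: 43381604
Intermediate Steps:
v = 14 (v = 1 + 13 = 14)
Z = -33 (Z = -9 - 2*4*3 = -9 - 8*3 = -9 - 24 = -33)
G(X, d) = -2 + d/2
A = 13706 (A = 6164 + 7542 = 13706)
(3197 + Z)*(A + G(127, v)) = (3197 - 33)*(13706 + (-2 + (1/2)*14)) = 3164*(13706 + (-2 + 7)) = 3164*(13706 + 5) = 3164*13711 = 43381604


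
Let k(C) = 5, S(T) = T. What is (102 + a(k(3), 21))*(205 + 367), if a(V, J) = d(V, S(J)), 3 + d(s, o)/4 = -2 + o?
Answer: 94952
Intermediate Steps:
d(s, o) = -20 + 4*o (d(s, o) = -12 + 4*(-2 + o) = -12 + (-8 + 4*o) = -20 + 4*o)
a(V, J) = -20 + 4*J
(102 + a(k(3), 21))*(205 + 367) = (102 + (-20 + 4*21))*(205 + 367) = (102 + (-20 + 84))*572 = (102 + 64)*572 = 166*572 = 94952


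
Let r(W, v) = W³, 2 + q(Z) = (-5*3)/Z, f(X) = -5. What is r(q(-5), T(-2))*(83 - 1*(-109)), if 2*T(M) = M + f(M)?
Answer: 192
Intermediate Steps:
q(Z) = -2 - 15/Z (q(Z) = -2 + (-5*3)/Z = -2 - 15/Z)
T(M) = -5/2 + M/2 (T(M) = (M - 5)/2 = (-5 + M)/2 = -5/2 + M/2)
r(q(-5), T(-2))*(83 - 1*(-109)) = (-2 - 15/(-5))³*(83 - 1*(-109)) = (-2 - 15*(-⅕))³*(83 + 109) = (-2 + 3)³*192 = 1³*192 = 1*192 = 192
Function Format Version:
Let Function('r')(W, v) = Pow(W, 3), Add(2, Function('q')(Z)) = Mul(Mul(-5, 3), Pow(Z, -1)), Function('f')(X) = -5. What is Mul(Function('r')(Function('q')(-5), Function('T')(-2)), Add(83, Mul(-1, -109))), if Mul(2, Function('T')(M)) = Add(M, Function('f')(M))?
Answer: 192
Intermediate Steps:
Function('q')(Z) = Add(-2, Mul(-15, Pow(Z, -1))) (Function('q')(Z) = Add(-2, Mul(Mul(-5, 3), Pow(Z, -1))) = Add(-2, Mul(-15, Pow(Z, -1))))
Function('T')(M) = Add(Rational(-5, 2), Mul(Rational(1, 2), M)) (Function('T')(M) = Mul(Rational(1, 2), Add(M, -5)) = Mul(Rational(1, 2), Add(-5, M)) = Add(Rational(-5, 2), Mul(Rational(1, 2), M)))
Mul(Function('r')(Function('q')(-5), Function('T')(-2)), Add(83, Mul(-1, -109))) = Mul(Pow(Add(-2, Mul(-15, Pow(-5, -1))), 3), Add(83, Mul(-1, -109))) = Mul(Pow(Add(-2, Mul(-15, Rational(-1, 5))), 3), Add(83, 109)) = Mul(Pow(Add(-2, 3), 3), 192) = Mul(Pow(1, 3), 192) = Mul(1, 192) = 192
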